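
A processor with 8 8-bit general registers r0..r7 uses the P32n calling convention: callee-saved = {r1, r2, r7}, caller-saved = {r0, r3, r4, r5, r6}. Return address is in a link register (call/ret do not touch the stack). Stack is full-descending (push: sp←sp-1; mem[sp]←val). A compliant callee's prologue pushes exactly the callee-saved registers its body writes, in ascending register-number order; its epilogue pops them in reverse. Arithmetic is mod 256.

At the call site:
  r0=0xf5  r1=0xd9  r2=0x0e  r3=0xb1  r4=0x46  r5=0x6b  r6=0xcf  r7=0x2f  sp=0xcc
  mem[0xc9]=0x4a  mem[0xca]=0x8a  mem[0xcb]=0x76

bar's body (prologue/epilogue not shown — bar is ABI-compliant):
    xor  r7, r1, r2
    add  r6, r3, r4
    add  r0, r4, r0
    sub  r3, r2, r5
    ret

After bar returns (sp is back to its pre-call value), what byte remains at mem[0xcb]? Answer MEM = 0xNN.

MEM = 0x2f

prologue: push r7 -> mem[0xcb]=0x2f, sp=0xcb
body[0] xor  r7, r1, r2 -> r7=0xd7
body[1] add  r6, r3, r4 -> r6=0xf7
body[2] add  r0, r4, r0 -> r0=0x3b
body[3] sub  r3, r2, r5 -> r3=0xa3
epilogue: pop r7=0x2f, sp=0xcc
prologue pushed ['r7'] at ['0xcb']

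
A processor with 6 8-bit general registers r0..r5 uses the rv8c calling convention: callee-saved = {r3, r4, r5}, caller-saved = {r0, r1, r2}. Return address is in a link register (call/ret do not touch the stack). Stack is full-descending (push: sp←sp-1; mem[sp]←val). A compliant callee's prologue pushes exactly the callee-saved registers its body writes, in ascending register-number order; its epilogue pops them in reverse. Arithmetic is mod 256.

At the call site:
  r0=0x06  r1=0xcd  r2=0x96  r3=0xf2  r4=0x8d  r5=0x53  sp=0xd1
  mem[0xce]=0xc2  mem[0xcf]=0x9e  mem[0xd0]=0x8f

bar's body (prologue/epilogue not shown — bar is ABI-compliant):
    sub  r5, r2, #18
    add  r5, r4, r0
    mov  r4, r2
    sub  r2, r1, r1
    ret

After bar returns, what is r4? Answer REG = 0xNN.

prologue: push r4 -> mem[0xd0]=0x8d, sp=0xd0
prologue: push r5 -> mem[0xcf]=0x53, sp=0xcf
body[0] sub  r5, r2, #18 -> r5=0x84
body[1] add  r5, r4, r0 -> r5=0x93
body[2] mov  r4, r2 -> r4=0x96
body[3] sub  r2, r1, r1 -> r2=0x00
epilogue: pop r5=0x53, sp=0xd0
epilogue: pop r4=0x8d, sp=0xd1
r4 is callee-saved -> restored

REG = 0x8d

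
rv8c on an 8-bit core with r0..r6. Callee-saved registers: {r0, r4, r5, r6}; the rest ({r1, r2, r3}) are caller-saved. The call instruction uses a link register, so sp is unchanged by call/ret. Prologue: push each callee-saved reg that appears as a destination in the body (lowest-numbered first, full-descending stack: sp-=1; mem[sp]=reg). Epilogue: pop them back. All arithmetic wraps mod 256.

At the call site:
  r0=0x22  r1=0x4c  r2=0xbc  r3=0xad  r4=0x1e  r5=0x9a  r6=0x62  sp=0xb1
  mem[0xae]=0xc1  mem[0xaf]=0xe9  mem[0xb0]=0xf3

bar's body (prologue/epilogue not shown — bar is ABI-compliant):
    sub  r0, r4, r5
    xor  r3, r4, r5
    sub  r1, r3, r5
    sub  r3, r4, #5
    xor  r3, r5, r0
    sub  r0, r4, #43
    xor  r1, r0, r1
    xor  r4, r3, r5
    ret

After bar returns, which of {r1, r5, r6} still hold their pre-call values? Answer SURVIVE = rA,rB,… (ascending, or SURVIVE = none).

SURVIVE = r5,r6

prologue: push r0 → mem[0xb0]=0x22, sp=0xb0
prologue: push r4 → mem[0xaf]=0x1e, sp=0xaf
body[0] sub  r0, r4, r5 → r0=0x84
body[1] xor  r3, r4, r5 → r3=0x84
body[2] sub  r1, r3, r5 → r1=0xea
body[3] sub  r3, r4, #5 → r3=0x19
body[4] xor  r3, r5, r0 → r3=0x1e
body[5] sub  r0, r4, #43 → r0=0xf3
body[6] xor  r1, r0, r1 → r1=0x19
body[7] xor  r4, r3, r5 → r4=0x84
epilogue: pop r4=0x1e, sp=0xb0
epilogue: pop r0=0x22, sp=0xb1
r1: caller-saved, written=True
r5: callee-saved, written=False
r6: callee-saved, written=False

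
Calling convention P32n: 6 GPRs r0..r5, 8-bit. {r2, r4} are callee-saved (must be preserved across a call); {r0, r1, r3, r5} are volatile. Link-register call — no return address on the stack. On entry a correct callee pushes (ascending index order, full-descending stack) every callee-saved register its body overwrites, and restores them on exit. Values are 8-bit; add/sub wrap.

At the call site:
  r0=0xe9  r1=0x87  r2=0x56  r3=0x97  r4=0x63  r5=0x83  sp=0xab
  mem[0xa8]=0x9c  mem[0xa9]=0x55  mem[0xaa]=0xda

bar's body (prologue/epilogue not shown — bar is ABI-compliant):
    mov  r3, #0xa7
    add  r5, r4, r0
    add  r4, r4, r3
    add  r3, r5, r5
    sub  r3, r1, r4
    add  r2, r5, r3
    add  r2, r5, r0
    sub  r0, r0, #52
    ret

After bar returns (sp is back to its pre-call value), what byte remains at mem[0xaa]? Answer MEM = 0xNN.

prologue: push r2 -> mem[0xaa]=0x56, sp=0xaa
prologue: push r4 -> mem[0xa9]=0x63, sp=0xa9
body[0] mov  r3, #0xa7 -> r3=0xa7
body[1] add  r5, r4, r0 -> r5=0x4c
body[2] add  r4, r4, r3 -> r4=0x0a
body[3] add  r3, r5, r5 -> r3=0x98
body[4] sub  r3, r1, r4 -> r3=0x7d
body[5] add  r2, r5, r3 -> r2=0xc9
body[6] add  r2, r5, r0 -> r2=0x35
body[7] sub  r0, r0, #52 -> r0=0xb5
epilogue: pop r4=0x63, sp=0xaa
epilogue: pop r2=0x56, sp=0xab
prologue pushed ['r2', 'r4'] at ['0xaa', '0xa9']

MEM = 0x56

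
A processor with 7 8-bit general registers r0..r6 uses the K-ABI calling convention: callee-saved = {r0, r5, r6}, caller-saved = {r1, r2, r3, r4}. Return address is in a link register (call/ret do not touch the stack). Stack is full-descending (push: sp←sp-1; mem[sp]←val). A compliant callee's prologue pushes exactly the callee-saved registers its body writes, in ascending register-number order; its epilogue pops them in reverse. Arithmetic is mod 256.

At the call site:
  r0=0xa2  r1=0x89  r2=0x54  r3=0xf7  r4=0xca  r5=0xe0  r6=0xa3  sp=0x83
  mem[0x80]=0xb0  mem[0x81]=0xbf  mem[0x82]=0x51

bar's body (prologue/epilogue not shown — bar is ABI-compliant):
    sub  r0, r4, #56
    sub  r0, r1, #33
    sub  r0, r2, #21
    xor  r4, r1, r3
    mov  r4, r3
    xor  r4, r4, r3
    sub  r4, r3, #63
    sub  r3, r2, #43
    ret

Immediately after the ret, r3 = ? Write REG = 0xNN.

REG = 0x29

prologue: push r0 → mem[0x82]=0xa2, sp=0x82
body[0] sub  r0, r4, #56 → r0=0x92
body[1] sub  r0, r1, #33 → r0=0x68
body[2] sub  r0, r2, #21 → r0=0x3f
body[3] xor  r4, r1, r3 → r4=0x7e
body[4] mov  r4, r3 → r4=0xf7
body[5] xor  r4, r4, r3 → r4=0x00
body[6] sub  r4, r3, #63 → r4=0xb8
body[7] sub  r3, r2, #43 → r3=0x29
epilogue: pop r0=0xa2, sp=0x83
r3 is caller-saved → body value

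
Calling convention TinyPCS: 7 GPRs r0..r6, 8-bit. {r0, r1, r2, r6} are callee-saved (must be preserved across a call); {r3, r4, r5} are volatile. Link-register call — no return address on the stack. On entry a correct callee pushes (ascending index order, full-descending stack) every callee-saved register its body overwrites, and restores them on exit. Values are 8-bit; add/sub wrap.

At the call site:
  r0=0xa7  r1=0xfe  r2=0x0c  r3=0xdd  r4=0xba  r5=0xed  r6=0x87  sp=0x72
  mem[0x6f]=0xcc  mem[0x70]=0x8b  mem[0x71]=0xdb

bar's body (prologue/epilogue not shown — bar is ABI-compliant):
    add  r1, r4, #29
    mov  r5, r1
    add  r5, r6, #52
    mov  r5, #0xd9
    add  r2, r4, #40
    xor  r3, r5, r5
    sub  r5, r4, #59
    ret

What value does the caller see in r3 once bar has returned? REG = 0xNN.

REG = 0x00

prologue: push r1 → mem[0x71]=0xfe, sp=0x71
prologue: push r2 → mem[0x70]=0x0c, sp=0x70
body[0] add  r1, r4, #29 → r1=0xd7
body[1] mov  r5, r1 → r5=0xd7
body[2] add  r5, r6, #52 → r5=0xbb
body[3] mov  r5, #0xd9 → r5=0xd9
body[4] add  r2, r4, #40 → r2=0xe2
body[5] xor  r3, r5, r5 → r3=0x00
body[6] sub  r5, r4, #59 → r5=0x7f
epilogue: pop r2=0x0c, sp=0x71
epilogue: pop r1=0xfe, sp=0x72
r3 is caller-saved → body value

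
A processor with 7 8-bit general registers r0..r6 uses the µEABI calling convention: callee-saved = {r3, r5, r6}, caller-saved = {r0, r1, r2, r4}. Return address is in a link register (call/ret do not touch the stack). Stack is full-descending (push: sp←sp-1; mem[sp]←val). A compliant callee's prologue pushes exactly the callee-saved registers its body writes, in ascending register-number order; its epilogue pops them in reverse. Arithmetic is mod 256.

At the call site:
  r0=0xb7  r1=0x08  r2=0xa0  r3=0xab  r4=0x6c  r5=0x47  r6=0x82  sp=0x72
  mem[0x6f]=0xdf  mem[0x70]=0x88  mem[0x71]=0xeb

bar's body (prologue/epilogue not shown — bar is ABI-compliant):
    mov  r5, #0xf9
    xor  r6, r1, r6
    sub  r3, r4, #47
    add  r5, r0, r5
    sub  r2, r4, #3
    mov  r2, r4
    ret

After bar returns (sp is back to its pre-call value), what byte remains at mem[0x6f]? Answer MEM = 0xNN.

prologue: push r3 -> mem[0x71]=0xab, sp=0x71
prologue: push r5 -> mem[0x70]=0x47, sp=0x70
prologue: push r6 -> mem[0x6f]=0x82, sp=0x6f
body[0] mov  r5, #0xf9 -> r5=0xf9
body[1] xor  r6, r1, r6 -> r6=0x8a
body[2] sub  r3, r4, #47 -> r3=0x3d
body[3] add  r5, r0, r5 -> r5=0xb0
body[4] sub  r2, r4, #3 -> r2=0x69
body[5] mov  r2, r4 -> r2=0x6c
epilogue: pop r6=0x82, sp=0x70
epilogue: pop r5=0x47, sp=0x71
epilogue: pop r3=0xab, sp=0x72
prologue pushed ['r3', 'r5', 'r6'] at ['0x71', '0x70', '0x6f']

MEM = 0x82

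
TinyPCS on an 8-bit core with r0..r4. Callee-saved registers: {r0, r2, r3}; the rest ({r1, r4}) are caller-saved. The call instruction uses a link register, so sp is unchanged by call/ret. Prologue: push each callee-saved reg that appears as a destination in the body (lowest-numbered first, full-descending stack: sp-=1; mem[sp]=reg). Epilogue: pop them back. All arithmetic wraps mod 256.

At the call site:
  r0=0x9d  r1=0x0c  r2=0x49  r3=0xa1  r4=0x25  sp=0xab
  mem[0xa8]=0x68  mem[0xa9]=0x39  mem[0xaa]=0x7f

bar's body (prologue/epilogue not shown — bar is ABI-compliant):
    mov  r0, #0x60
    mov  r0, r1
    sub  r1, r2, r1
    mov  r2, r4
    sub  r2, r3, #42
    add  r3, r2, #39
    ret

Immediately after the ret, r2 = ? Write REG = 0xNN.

REG = 0x49

prologue: push r0 → mem[0xaa]=0x9d, sp=0xaa
prologue: push r2 → mem[0xa9]=0x49, sp=0xa9
prologue: push r3 → mem[0xa8]=0xa1, sp=0xa8
body[0] mov  r0, #0x60 → r0=0x60
body[1] mov  r0, r1 → r0=0x0c
body[2] sub  r1, r2, r1 → r1=0x3d
body[3] mov  r2, r4 → r2=0x25
body[4] sub  r2, r3, #42 → r2=0x77
body[5] add  r3, r2, #39 → r3=0x9e
epilogue: pop r3=0xa1, sp=0xa9
epilogue: pop r2=0x49, sp=0xaa
epilogue: pop r0=0x9d, sp=0xab
r2 is callee-saved → restored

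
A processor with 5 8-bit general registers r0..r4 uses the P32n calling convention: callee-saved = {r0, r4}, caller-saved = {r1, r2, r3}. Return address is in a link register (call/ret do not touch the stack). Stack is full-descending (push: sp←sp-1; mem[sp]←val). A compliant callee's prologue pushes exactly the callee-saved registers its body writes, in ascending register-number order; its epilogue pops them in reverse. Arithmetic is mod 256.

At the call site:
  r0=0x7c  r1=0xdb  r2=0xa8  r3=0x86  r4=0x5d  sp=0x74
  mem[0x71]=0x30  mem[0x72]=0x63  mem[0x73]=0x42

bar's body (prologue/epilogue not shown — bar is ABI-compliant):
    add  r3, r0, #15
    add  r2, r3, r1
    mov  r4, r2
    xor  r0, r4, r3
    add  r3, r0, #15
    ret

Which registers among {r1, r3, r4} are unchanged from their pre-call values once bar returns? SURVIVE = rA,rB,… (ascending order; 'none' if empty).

SURVIVE = r1,r4

prologue: push r0 -> mem[0x73]=0x7c, sp=0x73
prologue: push r4 -> mem[0x72]=0x5d, sp=0x72
body[0] add  r3, r0, #15 -> r3=0x8b
body[1] add  r2, r3, r1 -> r2=0x66
body[2] mov  r4, r2 -> r4=0x66
body[3] xor  r0, r4, r3 -> r0=0xed
body[4] add  r3, r0, #15 -> r3=0xfc
epilogue: pop r4=0x5d, sp=0x73
epilogue: pop r0=0x7c, sp=0x74
r1: caller-saved, written=False
r3: caller-saved, written=True
r4: callee-saved, written=True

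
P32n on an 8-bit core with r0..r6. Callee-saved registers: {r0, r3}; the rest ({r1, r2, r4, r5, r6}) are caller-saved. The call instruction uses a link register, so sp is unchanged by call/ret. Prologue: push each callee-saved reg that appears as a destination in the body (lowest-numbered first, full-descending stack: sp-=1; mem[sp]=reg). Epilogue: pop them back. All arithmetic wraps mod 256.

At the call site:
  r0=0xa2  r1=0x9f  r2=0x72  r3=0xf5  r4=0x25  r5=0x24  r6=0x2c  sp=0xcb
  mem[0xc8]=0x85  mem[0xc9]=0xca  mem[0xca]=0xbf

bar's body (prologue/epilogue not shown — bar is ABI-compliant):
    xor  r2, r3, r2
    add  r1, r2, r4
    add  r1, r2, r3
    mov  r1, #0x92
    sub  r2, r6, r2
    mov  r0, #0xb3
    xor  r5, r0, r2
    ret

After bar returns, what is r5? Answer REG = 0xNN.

prologue: push r0 → mem[0xca]=0xa2, sp=0xca
body[0] xor  r2, r3, r2 → r2=0x87
body[1] add  r1, r2, r4 → r1=0xac
body[2] add  r1, r2, r3 → r1=0x7c
body[3] mov  r1, #0x92 → r1=0x92
body[4] sub  r2, r6, r2 → r2=0xa5
body[5] mov  r0, #0xb3 → r0=0xb3
body[6] xor  r5, r0, r2 → r5=0x16
epilogue: pop r0=0xa2, sp=0xcb
r5 is caller-saved → body value

REG = 0x16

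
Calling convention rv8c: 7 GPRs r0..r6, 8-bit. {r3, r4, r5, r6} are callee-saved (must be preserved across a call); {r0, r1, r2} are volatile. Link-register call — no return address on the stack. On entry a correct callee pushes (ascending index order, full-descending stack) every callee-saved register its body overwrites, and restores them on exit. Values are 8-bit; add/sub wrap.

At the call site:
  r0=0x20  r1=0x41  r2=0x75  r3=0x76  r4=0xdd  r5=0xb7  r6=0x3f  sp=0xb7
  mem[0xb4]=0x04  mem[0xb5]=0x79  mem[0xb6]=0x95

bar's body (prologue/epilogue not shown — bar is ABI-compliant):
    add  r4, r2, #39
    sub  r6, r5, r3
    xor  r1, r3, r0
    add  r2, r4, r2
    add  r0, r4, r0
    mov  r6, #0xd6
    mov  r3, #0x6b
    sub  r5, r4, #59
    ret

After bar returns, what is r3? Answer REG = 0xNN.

prologue: push r3 -> mem[0xb6]=0x76, sp=0xb6
prologue: push r4 -> mem[0xb5]=0xdd, sp=0xb5
prologue: push r5 -> mem[0xb4]=0xb7, sp=0xb4
prologue: push r6 -> mem[0xb3]=0x3f, sp=0xb3
body[0] add  r4, r2, #39 -> r4=0x9c
body[1] sub  r6, r5, r3 -> r6=0x41
body[2] xor  r1, r3, r0 -> r1=0x56
body[3] add  r2, r4, r2 -> r2=0x11
body[4] add  r0, r4, r0 -> r0=0xbc
body[5] mov  r6, #0xd6 -> r6=0xd6
body[6] mov  r3, #0x6b -> r3=0x6b
body[7] sub  r5, r4, #59 -> r5=0x61
epilogue: pop r6=0x3f, sp=0xb4
epilogue: pop r5=0xb7, sp=0xb5
epilogue: pop r4=0xdd, sp=0xb6
epilogue: pop r3=0x76, sp=0xb7
r3 is callee-saved -> restored

REG = 0x76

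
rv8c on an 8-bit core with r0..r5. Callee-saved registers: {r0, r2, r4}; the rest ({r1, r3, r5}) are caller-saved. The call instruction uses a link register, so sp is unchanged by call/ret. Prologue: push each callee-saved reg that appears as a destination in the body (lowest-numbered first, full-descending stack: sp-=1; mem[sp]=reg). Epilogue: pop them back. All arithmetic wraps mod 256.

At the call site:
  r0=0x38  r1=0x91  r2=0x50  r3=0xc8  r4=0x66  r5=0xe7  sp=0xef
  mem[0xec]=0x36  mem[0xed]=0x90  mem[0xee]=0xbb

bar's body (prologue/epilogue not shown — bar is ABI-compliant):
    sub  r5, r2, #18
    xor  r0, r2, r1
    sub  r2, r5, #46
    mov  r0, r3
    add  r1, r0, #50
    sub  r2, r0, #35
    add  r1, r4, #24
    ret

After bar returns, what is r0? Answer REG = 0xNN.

prologue: push r0 -> mem[0xee]=0x38, sp=0xee
prologue: push r2 -> mem[0xed]=0x50, sp=0xed
body[0] sub  r5, r2, #18 -> r5=0x3e
body[1] xor  r0, r2, r1 -> r0=0xc1
body[2] sub  r2, r5, #46 -> r2=0x10
body[3] mov  r0, r3 -> r0=0xc8
body[4] add  r1, r0, #50 -> r1=0xfa
body[5] sub  r2, r0, #35 -> r2=0xa5
body[6] add  r1, r4, #24 -> r1=0x7e
epilogue: pop r2=0x50, sp=0xee
epilogue: pop r0=0x38, sp=0xef
r0 is callee-saved -> restored

REG = 0x38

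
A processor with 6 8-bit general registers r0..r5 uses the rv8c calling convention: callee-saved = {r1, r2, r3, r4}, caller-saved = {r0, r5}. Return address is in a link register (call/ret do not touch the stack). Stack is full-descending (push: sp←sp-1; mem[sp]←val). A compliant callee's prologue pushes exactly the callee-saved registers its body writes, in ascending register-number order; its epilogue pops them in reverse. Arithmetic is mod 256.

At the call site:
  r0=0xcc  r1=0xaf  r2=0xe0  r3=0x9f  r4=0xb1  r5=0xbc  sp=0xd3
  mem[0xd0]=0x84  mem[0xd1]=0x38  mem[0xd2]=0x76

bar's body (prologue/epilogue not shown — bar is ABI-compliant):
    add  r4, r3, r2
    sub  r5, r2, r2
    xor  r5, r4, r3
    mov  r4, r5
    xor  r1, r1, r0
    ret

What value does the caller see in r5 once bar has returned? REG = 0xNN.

prologue: push r1 -> mem[0xd2]=0xaf, sp=0xd2
prologue: push r4 -> mem[0xd1]=0xb1, sp=0xd1
body[0] add  r4, r3, r2 -> r4=0x7f
body[1] sub  r5, r2, r2 -> r5=0x00
body[2] xor  r5, r4, r3 -> r5=0xe0
body[3] mov  r4, r5 -> r4=0xe0
body[4] xor  r1, r1, r0 -> r1=0x63
epilogue: pop r4=0xb1, sp=0xd2
epilogue: pop r1=0xaf, sp=0xd3
r5 is caller-saved -> body value

REG = 0xe0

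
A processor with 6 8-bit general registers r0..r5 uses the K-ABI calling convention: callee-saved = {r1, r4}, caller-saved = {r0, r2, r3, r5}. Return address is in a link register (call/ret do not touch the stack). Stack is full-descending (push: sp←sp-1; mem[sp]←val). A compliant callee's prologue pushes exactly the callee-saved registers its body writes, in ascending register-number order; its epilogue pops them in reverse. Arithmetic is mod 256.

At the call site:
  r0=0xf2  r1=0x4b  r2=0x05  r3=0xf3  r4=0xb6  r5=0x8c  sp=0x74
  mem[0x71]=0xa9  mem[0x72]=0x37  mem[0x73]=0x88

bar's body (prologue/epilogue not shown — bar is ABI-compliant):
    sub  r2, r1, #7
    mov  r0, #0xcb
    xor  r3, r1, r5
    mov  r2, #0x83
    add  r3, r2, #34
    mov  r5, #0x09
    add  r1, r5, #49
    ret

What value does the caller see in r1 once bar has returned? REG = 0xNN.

prologue: push r1 → mem[0x73]=0x4b, sp=0x73
body[0] sub  r2, r1, #7 → r2=0x44
body[1] mov  r0, #0xcb → r0=0xcb
body[2] xor  r3, r1, r5 → r3=0xc7
body[3] mov  r2, #0x83 → r2=0x83
body[4] add  r3, r2, #34 → r3=0xa5
body[5] mov  r5, #0x09 → r5=0x09
body[6] add  r1, r5, #49 → r1=0x3a
epilogue: pop r1=0x4b, sp=0x74
r1 is callee-saved → restored

REG = 0x4b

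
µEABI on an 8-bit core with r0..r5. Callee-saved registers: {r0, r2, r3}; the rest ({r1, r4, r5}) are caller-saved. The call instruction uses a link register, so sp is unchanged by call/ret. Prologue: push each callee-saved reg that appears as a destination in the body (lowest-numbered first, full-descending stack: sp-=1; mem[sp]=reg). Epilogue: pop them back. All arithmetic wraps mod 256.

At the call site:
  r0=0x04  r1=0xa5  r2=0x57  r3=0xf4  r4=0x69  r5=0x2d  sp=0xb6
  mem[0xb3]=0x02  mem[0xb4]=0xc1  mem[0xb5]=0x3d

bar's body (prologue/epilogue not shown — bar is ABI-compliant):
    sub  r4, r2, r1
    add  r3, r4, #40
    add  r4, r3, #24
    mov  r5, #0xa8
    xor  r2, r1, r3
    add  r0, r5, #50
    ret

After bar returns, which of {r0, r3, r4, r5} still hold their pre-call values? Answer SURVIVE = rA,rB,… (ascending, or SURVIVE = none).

SURVIVE = r0,r3

prologue: push r0 → mem[0xb5]=0x04, sp=0xb5
prologue: push r2 → mem[0xb4]=0x57, sp=0xb4
prologue: push r3 → mem[0xb3]=0xf4, sp=0xb3
body[0] sub  r4, r2, r1 → r4=0xb2
body[1] add  r3, r4, #40 → r3=0xda
body[2] add  r4, r3, #24 → r4=0xf2
body[3] mov  r5, #0xa8 → r5=0xa8
body[4] xor  r2, r1, r3 → r2=0x7f
body[5] add  r0, r5, #50 → r0=0xda
epilogue: pop r3=0xf4, sp=0xb4
epilogue: pop r2=0x57, sp=0xb5
epilogue: pop r0=0x04, sp=0xb6
r0: callee-saved, written=True
r3: callee-saved, written=True
r4: caller-saved, written=True
r5: caller-saved, written=True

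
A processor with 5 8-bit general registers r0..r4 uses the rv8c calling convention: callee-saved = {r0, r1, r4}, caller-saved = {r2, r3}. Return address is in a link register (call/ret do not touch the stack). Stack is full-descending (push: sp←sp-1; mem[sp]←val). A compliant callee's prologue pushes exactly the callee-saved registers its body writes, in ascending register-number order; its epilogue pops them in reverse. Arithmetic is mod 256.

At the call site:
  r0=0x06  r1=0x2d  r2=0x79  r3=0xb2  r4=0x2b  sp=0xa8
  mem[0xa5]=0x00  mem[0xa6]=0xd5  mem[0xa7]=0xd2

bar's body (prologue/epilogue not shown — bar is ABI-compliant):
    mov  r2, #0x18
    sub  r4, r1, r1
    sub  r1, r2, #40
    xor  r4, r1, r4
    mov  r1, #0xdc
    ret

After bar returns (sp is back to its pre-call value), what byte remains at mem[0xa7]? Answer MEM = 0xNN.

MEM = 0x2d

prologue: push r1 -> mem[0xa7]=0x2d, sp=0xa7
prologue: push r4 -> mem[0xa6]=0x2b, sp=0xa6
body[0] mov  r2, #0x18 -> r2=0x18
body[1] sub  r4, r1, r1 -> r4=0x00
body[2] sub  r1, r2, #40 -> r1=0xf0
body[3] xor  r4, r1, r4 -> r4=0xf0
body[4] mov  r1, #0xdc -> r1=0xdc
epilogue: pop r4=0x2b, sp=0xa7
epilogue: pop r1=0x2d, sp=0xa8
prologue pushed ['r1', 'r4'] at ['0xa7', '0xa6']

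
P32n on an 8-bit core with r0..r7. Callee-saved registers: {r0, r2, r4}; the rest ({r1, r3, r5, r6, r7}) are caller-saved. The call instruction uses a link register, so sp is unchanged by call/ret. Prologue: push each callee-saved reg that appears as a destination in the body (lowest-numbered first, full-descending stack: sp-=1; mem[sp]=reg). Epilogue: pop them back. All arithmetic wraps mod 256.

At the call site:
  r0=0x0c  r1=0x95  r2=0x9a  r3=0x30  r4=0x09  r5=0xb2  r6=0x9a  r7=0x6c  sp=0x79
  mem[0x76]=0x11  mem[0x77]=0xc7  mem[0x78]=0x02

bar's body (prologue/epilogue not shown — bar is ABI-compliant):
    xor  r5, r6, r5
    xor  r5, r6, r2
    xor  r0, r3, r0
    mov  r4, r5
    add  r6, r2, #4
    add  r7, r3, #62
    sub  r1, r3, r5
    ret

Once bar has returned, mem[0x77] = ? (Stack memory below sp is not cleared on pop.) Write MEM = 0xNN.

prologue: push r0 -> mem[0x78]=0x0c, sp=0x78
prologue: push r4 -> mem[0x77]=0x09, sp=0x77
body[0] xor  r5, r6, r5 -> r5=0x28
body[1] xor  r5, r6, r2 -> r5=0x00
body[2] xor  r0, r3, r0 -> r0=0x3c
body[3] mov  r4, r5 -> r4=0x00
body[4] add  r6, r2, #4 -> r6=0x9e
body[5] add  r7, r3, #62 -> r7=0x6e
body[6] sub  r1, r3, r5 -> r1=0x30
epilogue: pop r4=0x09, sp=0x78
epilogue: pop r0=0x0c, sp=0x79
prologue pushed ['r0', 'r4'] at ['0x78', '0x77']

MEM = 0x09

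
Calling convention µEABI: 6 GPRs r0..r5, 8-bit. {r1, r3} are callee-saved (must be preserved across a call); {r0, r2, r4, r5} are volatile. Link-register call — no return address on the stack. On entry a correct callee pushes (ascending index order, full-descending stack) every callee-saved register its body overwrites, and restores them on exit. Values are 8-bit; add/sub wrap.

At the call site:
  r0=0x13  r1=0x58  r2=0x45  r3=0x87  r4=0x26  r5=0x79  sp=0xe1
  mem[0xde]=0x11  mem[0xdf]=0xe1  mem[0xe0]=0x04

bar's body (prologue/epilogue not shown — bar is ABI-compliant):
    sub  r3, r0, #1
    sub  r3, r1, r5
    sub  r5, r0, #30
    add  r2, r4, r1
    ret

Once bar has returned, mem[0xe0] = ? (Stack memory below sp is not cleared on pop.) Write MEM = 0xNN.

MEM = 0x87

prologue: push r3 → mem[0xe0]=0x87, sp=0xe0
body[0] sub  r3, r0, #1 → r3=0x12
body[1] sub  r3, r1, r5 → r3=0xdf
body[2] sub  r5, r0, #30 → r5=0xf5
body[3] add  r2, r4, r1 → r2=0x7e
epilogue: pop r3=0x87, sp=0xe1
prologue pushed ['r3'] at ['0xe0']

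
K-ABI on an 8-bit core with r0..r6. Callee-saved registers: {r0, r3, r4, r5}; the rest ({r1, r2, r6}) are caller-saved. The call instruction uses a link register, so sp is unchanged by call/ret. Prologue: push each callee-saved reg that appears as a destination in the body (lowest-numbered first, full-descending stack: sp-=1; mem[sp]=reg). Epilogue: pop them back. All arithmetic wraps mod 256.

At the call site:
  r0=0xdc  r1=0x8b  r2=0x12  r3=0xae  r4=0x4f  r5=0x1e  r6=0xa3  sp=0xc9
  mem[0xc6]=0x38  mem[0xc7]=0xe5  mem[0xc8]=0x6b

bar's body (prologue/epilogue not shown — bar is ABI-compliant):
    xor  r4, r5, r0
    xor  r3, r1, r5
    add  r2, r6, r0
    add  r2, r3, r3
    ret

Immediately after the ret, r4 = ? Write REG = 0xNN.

prologue: push r3 -> mem[0xc8]=0xae, sp=0xc8
prologue: push r4 -> mem[0xc7]=0x4f, sp=0xc7
body[0] xor  r4, r5, r0 -> r4=0xc2
body[1] xor  r3, r1, r5 -> r3=0x95
body[2] add  r2, r6, r0 -> r2=0x7f
body[3] add  r2, r3, r3 -> r2=0x2a
epilogue: pop r4=0x4f, sp=0xc8
epilogue: pop r3=0xae, sp=0xc9
r4 is callee-saved -> restored

REG = 0x4f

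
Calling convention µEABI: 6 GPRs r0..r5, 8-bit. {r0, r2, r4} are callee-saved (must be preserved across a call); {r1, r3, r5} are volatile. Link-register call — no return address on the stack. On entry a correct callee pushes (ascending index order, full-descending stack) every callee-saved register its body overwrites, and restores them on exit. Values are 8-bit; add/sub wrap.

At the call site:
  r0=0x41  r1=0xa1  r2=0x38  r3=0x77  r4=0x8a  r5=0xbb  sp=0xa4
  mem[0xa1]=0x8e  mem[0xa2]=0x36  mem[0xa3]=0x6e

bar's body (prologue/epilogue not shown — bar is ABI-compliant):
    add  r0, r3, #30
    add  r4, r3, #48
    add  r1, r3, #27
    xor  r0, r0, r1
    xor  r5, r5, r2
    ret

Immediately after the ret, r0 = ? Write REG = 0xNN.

REG = 0x41

prologue: push r0 → mem[0xa3]=0x41, sp=0xa3
prologue: push r4 → mem[0xa2]=0x8a, sp=0xa2
body[0] add  r0, r3, #30 → r0=0x95
body[1] add  r4, r3, #48 → r4=0xa7
body[2] add  r1, r3, #27 → r1=0x92
body[3] xor  r0, r0, r1 → r0=0x07
body[4] xor  r5, r5, r2 → r5=0x83
epilogue: pop r4=0x8a, sp=0xa3
epilogue: pop r0=0x41, sp=0xa4
r0 is callee-saved → restored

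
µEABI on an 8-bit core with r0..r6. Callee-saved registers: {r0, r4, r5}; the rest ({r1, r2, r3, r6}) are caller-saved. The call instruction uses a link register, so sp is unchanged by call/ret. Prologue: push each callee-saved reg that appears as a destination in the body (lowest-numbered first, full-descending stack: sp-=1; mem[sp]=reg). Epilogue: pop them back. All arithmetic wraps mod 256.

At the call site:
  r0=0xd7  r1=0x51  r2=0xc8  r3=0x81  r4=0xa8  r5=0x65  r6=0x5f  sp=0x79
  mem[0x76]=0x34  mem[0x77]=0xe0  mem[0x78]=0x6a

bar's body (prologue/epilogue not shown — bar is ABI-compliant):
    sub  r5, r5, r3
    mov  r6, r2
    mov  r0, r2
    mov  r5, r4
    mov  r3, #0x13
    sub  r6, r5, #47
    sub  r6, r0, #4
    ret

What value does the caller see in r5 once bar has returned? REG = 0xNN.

REG = 0x65

prologue: push r0 → mem[0x78]=0xd7, sp=0x78
prologue: push r5 → mem[0x77]=0x65, sp=0x77
body[0] sub  r5, r5, r3 → r5=0xe4
body[1] mov  r6, r2 → r6=0xc8
body[2] mov  r0, r2 → r0=0xc8
body[3] mov  r5, r4 → r5=0xa8
body[4] mov  r3, #0x13 → r3=0x13
body[5] sub  r6, r5, #47 → r6=0x79
body[6] sub  r6, r0, #4 → r6=0xc4
epilogue: pop r5=0x65, sp=0x78
epilogue: pop r0=0xd7, sp=0x79
r5 is callee-saved → restored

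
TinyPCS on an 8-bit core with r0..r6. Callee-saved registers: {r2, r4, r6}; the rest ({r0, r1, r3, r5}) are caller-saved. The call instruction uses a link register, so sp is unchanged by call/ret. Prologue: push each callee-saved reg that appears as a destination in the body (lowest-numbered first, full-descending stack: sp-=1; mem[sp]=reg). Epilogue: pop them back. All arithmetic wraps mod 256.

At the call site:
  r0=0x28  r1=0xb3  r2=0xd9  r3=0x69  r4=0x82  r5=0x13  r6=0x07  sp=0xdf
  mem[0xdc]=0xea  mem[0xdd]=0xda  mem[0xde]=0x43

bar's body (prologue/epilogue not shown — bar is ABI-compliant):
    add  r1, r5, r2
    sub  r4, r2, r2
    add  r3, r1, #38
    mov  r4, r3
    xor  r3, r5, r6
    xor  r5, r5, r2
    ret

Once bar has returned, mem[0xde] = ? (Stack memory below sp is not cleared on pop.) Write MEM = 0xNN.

prologue: push r4 → mem[0xde]=0x82, sp=0xde
body[0] add  r1, r5, r2 → r1=0xec
body[1] sub  r4, r2, r2 → r4=0x00
body[2] add  r3, r1, #38 → r3=0x12
body[3] mov  r4, r3 → r4=0x12
body[4] xor  r3, r5, r6 → r3=0x14
body[5] xor  r5, r5, r2 → r5=0xca
epilogue: pop r4=0x82, sp=0xdf
prologue pushed ['r4'] at ['0xde']

MEM = 0x82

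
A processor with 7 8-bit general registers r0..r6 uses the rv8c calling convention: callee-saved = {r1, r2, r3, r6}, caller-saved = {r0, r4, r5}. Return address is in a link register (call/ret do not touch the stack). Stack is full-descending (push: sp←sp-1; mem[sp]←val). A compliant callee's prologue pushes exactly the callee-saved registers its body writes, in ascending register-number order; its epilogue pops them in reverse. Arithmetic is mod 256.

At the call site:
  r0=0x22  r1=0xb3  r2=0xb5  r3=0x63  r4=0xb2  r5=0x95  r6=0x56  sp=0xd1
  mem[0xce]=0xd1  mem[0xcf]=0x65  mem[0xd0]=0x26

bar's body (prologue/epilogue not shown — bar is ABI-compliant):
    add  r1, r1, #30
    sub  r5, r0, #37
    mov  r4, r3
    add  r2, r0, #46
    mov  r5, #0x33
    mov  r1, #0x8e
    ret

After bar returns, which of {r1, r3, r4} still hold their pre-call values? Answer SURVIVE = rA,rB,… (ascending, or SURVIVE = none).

prologue: push r1 → mem[0xd0]=0xb3, sp=0xd0
prologue: push r2 → mem[0xcf]=0xb5, sp=0xcf
body[0] add  r1, r1, #30 → r1=0xd1
body[1] sub  r5, r0, #37 → r5=0xfd
body[2] mov  r4, r3 → r4=0x63
body[3] add  r2, r0, #46 → r2=0x50
body[4] mov  r5, #0x33 → r5=0x33
body[5] mov  r1, #0x8e → r1=0x8e
epilogue: pop r2=0xb5, sp=0xd0
epilogue: pop r1=0xb3, sp=0xd1
r1: callee-saved, written=True
r3: callee-saved, written=False
r4: caller-saved, written=True

SURVIVE = r1,r3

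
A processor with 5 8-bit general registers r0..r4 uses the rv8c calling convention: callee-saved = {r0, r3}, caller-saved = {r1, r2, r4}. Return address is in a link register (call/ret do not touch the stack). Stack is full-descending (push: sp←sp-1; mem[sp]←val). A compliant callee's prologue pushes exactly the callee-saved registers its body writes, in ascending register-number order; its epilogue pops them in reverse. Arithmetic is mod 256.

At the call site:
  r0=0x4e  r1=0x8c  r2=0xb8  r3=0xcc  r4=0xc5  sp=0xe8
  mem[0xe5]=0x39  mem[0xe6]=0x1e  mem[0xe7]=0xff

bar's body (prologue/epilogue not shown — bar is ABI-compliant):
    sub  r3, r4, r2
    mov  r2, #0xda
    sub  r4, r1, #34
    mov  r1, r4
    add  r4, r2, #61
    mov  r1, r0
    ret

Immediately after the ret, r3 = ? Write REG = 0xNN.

prologue: push r3 → mem[0xe7]=0xcc, sp=0xe7
body[0] sub  r3, r4, r2 → r3=0x0d
body[1] mov  r2, #0xda → r2=0xda
body[2] sub  r4, r1, #34 → r4=0x6a
body[3] mov  r1, r4 → r1=0x6a
body[4] add  r4, r2, #61 → r4=0x17
body[5] mov  r1, r0 → r1=0x4e
epilogue: pop r3=0xcc, sp=0xe8
r3 is callee-saved → restored

REG = 0xcc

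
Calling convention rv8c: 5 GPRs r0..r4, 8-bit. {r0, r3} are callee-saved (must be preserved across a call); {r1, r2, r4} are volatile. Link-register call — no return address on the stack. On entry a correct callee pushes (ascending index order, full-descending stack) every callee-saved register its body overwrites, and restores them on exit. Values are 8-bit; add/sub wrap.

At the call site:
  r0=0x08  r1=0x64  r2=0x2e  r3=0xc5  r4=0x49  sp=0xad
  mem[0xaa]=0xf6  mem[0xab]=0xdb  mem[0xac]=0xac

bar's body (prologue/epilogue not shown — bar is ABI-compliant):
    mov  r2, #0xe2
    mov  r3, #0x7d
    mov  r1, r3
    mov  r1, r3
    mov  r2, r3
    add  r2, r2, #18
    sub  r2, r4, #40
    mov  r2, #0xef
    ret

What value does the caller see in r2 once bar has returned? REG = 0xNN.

prologue: push r3 → mem[0xac]=0xc5, sp=0xac
body[0] mov  r2, #0xe2 → r2=0xe2
body[1] mov  r3, #0x7d → r3=0x7d
body[2] mov  r1, r3 → r1=0x7d
body[3] mov  r1, r3 → r1=0x7d
body[4] mov  r2, r3 → r2=0x7d
body[5] add  r2, r2, #18 → r2=0x8f
body[6] sub  r2, r4, #40 → r2=0x21
body[7] mov  r2, #0xef → r2=0xef
epilogue: pop r3=0xc5, sp=0xad
r2 is caller-saved → body value

REG = 0xef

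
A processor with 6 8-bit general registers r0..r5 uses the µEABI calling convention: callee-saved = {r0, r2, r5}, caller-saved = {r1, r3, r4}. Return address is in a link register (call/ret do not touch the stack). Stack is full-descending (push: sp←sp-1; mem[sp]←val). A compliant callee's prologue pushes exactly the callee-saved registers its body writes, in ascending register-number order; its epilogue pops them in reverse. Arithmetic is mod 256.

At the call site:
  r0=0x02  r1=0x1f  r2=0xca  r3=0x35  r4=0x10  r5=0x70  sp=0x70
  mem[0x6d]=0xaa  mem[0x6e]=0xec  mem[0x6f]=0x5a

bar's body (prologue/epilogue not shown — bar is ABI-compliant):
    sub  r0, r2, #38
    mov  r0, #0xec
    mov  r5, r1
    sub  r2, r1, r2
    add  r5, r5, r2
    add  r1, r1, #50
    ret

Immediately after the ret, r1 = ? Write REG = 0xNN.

prologue: push r0 → mem[0x6f]=0x02, sp=0x6f
prologue: push r2 → mem[0x6e]=0xca, sp=0x6e
prologue: push r5 → mem[0x6d]=0x70, sp=0x6d
body[0] sub  r0, r2, #38 → r0=0xa4
body[1] mov  r0, #0xec → r0=0xec
body[2] mov  r5, r1 → r5=0x1f
body[3] sub  r2, r1, r2 → r2=0x55
body[4] add  r5, r5, r2 → r5=0x74
body[5] add  r1, r1, #50 → r1=0x51
epilogue: pop r5=0x70, sp=0x6e
epilogue: pop r2=0xca, sp=0x6f
epilogue: pop r0=0x02, sp=0x70
r1 is caller-saved → body value

REG = 0x51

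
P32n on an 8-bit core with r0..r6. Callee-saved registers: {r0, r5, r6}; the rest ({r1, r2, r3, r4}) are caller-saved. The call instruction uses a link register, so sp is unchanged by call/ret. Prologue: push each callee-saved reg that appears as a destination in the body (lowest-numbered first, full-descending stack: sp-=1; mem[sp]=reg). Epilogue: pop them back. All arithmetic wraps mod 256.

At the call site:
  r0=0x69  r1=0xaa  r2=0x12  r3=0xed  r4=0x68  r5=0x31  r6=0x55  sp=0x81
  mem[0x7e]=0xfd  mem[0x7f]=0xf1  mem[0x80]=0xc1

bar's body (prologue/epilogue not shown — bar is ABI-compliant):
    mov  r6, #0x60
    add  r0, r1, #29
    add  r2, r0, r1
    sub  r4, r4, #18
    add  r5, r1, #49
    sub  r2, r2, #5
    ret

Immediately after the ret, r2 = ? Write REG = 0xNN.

prologue: push r0 -> mem[0x80]=0x69, sp=0x80
prologue: push r5 -> mem[0x7f]=0x31, sp=0x7f
prologue: push r6 -> mem[0x7e]=0x55, sp=0x7e
body[0] mov  r6, #0x60 -> r6=0x60
body[1] add  r0, r1, #29 -> r0=0xc7
body[2] add  r2, r0, r1 -> r2=0x71
body[3] sub  r4, r4, #18 -> r4=0x56
body[4] add  r5, r1, #49 -> r5=0xdb
body[5] sub  r2, r2, #5 -> r2=0x6c
epilogue: pop r6=0x55, sp=0x7f
epilogue: pop r5=0x31, sp=0x80
epilogue: pop r0=0x69, sp=0x81
r2 is caller-saved -> body value

REG = 0x6c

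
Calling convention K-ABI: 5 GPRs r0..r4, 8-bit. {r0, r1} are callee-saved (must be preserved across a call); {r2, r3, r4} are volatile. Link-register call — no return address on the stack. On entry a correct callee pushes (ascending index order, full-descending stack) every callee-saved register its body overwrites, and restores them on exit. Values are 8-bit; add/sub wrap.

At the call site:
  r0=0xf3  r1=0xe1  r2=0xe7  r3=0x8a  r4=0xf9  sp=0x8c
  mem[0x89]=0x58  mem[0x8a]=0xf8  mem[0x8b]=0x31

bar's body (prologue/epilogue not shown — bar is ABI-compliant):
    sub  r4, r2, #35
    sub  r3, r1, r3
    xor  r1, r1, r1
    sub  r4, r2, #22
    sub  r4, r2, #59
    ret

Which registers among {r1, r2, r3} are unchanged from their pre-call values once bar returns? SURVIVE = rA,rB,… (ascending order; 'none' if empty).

prologue: push r1 -> mem[0x8b]=0xe1, sp=0x8b
body[0] sub  r4, r2, #35 -> r4=0xc4
body[1] sub  r3, r1, r3 -> r3=0x57
body[2] xor  r1, r1, r1 -> r1=0x00
body[3] sub  r4, r2, #22 -> r4=0xd1
body[4] sub  r4, r2, #59 -> r4=0xac
epilogue: pop r1=0xe1, sp=0x8c
r1: callee-saved, written=True
r2: caller-saved, written=False
r3: caller-saved, written=True

SURVIVE = r1,r2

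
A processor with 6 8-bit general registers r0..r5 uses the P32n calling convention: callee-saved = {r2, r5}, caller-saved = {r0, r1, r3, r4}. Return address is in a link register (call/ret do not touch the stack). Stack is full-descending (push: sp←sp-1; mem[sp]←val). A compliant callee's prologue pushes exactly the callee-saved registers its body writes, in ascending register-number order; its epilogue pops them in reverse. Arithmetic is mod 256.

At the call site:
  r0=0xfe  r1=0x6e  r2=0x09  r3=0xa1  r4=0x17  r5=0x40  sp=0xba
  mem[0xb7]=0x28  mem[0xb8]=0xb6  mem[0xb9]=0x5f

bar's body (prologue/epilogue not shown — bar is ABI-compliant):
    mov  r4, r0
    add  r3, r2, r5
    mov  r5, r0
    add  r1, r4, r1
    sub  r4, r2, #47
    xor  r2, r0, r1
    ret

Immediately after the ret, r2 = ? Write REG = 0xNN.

REG = 0x09

prologue: push r2 -> mem[0xb9]=0x09, sp=0xb9
prologue: push r5 -> mem[0xb8]=0x40, sp=0xb8
body[0] mov  r4, r0 -> r4=0xfe
body[1] add  r3, r2, r5 -> r3=0x49
body[2] mov  r5, r0 -> r5=0xfe
body[3] add  r1, r4, r1 -> r1=0x6c
body[4] sub  r4, r2, #47 -> r4=0xda
body[5] xor  r2, r0, r1 -> r2=0x92
epilogue: pop r5=0x40, sp=0xb9
epilogue: pop r2=0x09, sp=0xba
r2 is callee-saved -> restored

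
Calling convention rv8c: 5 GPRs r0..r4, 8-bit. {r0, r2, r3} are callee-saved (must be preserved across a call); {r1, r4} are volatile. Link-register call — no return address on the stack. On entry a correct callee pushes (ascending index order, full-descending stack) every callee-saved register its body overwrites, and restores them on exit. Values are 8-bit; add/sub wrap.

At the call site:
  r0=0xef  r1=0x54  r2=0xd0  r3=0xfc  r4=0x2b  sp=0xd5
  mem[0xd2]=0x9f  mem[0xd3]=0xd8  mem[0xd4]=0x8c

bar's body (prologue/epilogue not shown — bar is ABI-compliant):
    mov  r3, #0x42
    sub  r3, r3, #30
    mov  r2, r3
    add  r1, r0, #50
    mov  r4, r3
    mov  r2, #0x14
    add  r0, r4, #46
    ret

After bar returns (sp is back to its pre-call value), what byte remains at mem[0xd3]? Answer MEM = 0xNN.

prologue: push r0 → mem[0xd4]=0xef, sp=0xd4
prologue: push r2 → mem[0xd3]=0xd0, sp=0xd3
prologue: push r3 → mem[0xd2]=0xfc, sp=0xd2
body[0] mov  r3, #0x42 → r3=0x42
body[1] sub  r3, r3, #30 → r3=0x24
body[2] mov  r2, r3 → r2=0x24
body[3] add  r1, r0, #50 → r1=0x21
body[4] mov  r4, r3 → r4=0x24
body[5] mov  r2, #0x14 → r2=0x14
body[6] add  r0, r4, #46 → r0=0x52
epilogue: pop r3=0xfc, sp=0xd3
epilogue: pop r2=0xd0, sp=0xd4
epilogue: pop r0=0xef, sp=0xd5
prologue pushed ['r0', 'r2', 'r3'] at ['0xd4', '0xd3', '0xd2']

MEM = 0xd0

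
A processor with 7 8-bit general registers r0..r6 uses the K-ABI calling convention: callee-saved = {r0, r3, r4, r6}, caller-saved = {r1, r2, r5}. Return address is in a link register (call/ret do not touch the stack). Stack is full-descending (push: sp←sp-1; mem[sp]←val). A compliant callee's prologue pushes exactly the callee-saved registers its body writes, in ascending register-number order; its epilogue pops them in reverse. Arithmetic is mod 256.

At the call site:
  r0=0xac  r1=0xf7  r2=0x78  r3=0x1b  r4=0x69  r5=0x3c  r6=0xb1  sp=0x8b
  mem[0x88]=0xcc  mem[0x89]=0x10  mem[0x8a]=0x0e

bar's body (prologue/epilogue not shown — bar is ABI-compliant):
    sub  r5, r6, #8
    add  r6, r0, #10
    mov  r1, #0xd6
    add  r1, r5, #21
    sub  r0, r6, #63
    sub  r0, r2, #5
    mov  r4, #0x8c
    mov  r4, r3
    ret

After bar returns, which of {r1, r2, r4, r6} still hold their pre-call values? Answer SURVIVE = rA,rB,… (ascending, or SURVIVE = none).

SURVIVE = r2,r4,r6

prologue: push r0 -> mem[0x8a]=0xac, sp=0x8a
prologue: push r4 -> mem[0x89]=0x69, sp=0x89
prologue: push r6 -> mem[0x88]=0xb1, sp=0x88
body[0] sub  r5, r6, #8 -> r5=0xa9
body[1] add  r6, r0, #10 -> r6=0xb6
body[2] mov  r1, #0xd6 -> r1=0xd6
body[3] add  r1, r5, #21 -> r1=0xbe
body[4] sub  r0, r6, #63 -> r0=0x77
body[5] sub  r0, r2, #5 -> r0=0x73
body[6] mov  r4, #0x8c -> r4=0x8c
body[7] mov  r4, r3 -> r4=0x1b
epilogue: pop r6=0xb1, sp=0x89
epilogue: pop r4=0x69, sp=0x8a
epilogue: pop r0=0xac, sp=0x8b
r1: caller-saved, written=True
r2: caller-saved, written=False
r4: callee-saved, written=True
r6: callee-saved, written=True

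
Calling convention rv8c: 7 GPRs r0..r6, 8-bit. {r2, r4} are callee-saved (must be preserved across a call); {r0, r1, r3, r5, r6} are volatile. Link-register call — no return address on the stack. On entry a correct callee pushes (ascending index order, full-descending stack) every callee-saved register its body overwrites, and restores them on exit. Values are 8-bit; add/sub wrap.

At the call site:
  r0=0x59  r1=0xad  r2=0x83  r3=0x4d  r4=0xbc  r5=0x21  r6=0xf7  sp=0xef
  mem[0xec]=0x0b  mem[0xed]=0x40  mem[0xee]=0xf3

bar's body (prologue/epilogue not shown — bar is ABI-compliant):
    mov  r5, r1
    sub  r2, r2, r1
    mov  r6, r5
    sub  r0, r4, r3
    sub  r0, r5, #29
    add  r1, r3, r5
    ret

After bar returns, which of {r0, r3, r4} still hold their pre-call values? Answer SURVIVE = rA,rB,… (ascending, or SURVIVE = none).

prologue: push r2 → mem[0xee]=0x83, sp=0xee
body[0] mov  r5, r1 → r5=0xad
body[1] sub  r2, r2, r1 → r2=0xd6
body[2] mov  r6, r5 → r6=0xad
body[3] sub  r0, r4, r3 → r0=0x6f
body[4] sub  r0, r5, #29 → r0=0x90
body[5] add  r1, r3, r5 → r1=0xfa
epilogue: pop r2=0x83, sp=0xef
r0: caller-saved, written=True
r3: caller-saved, written=False
r4: callee-saved, written=False

SURVIVE = r3,r4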